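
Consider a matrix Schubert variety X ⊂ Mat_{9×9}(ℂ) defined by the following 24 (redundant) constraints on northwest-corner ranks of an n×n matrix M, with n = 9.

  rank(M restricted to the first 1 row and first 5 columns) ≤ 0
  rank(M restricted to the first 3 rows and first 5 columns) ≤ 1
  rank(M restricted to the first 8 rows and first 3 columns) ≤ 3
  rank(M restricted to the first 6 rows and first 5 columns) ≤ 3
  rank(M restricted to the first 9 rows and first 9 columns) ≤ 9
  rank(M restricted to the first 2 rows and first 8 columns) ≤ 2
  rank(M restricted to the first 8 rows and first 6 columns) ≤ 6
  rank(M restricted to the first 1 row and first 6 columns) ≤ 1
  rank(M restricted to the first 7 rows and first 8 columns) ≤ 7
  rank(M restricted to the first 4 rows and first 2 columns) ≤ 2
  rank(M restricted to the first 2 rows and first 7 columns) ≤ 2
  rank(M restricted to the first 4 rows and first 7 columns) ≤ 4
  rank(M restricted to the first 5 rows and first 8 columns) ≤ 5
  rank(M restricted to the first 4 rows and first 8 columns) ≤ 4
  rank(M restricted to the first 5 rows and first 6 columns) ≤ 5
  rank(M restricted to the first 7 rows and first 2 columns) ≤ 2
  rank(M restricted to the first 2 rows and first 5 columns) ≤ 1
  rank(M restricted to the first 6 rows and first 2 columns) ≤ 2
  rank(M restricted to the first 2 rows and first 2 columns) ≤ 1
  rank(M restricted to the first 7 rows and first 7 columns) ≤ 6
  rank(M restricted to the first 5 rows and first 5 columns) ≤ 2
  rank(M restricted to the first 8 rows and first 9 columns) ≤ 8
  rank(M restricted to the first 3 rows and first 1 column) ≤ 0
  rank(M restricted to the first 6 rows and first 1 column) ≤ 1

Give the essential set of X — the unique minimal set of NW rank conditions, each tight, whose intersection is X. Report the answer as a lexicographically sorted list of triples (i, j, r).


Computing R[i][j] = min implied NW-rank bound (n=9, 24 conditions):

  R[1]: 0 0 0 0 0 1 1 1 1
  R[2]: 0 1 1 1 1 2 2 2 2
  R[3]: 0 1 1 1 1 2 3 3 3
  R[4]: 1 2 2 2 2 3 4 4 4
  R[5]: 1 2 2 2 2 3 4 5 5
  R[6]: 1 2 3 3 3 4 5 6 6
  R[7]: 1 2 3 4 4 5 6 7 7
  R[8]: 1 2 3 4 5 6 7 8 8
  R[9]: 1 2 3 4 5 6 7 8 9

giving w = (6, 2, 7, 1, 8, 3, 4, 5, 9) via Δ²R.

4 SE-corners of the 13-cell Rothe diagram give Ess(w):

[(1, 5, 0), (3, 1, 0), (3, 5, 1), (5, 5, 2)]


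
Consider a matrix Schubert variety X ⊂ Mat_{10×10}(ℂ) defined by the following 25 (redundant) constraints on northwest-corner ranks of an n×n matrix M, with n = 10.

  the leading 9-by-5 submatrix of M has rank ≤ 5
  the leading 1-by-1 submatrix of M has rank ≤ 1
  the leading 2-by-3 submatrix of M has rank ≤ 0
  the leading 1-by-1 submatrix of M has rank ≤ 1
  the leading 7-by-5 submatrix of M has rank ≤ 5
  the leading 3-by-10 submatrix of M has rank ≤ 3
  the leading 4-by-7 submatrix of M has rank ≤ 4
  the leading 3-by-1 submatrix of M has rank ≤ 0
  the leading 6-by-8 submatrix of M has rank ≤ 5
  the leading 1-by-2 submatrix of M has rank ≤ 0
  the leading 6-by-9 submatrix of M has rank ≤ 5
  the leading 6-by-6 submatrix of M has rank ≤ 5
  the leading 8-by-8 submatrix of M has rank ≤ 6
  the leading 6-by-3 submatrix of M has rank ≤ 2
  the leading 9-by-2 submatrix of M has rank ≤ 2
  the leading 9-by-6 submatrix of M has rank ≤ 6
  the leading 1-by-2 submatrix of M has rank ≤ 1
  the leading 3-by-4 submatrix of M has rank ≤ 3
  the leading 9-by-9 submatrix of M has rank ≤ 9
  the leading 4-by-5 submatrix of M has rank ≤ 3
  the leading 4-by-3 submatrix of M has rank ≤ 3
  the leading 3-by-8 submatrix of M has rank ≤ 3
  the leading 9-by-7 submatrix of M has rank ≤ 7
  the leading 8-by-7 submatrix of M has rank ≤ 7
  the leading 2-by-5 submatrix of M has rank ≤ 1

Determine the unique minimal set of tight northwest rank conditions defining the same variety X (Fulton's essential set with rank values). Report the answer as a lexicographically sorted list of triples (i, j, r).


Recovering R(i,j) via the rank-extension bound from the 25 conditions:

  0, 0, 0, 1, 1, 1, 1, 1, 1, 1
  0, 0, 0, 1, 1, 2, 2, 2, 2, 2
  0, 1, 1, 2, 2, 3, 3, 3, 3, 3
  1, 2, 2, 3, 3, 4, 4, 4, 4, 4
  1, 2, 2, 3, 4, 5, 5, 5, 5, 5
  1, 2, 2, 3, 4, 5, 5, 5, 5, 6
  1, 2, 3, 4, 5, 6, 6, 6, 6, 7
  1, 2, 3, 4, 5, 6, 6, 6, 7, 8
  1, 2, 3, 4, 5, 6, 7, 7, 8, 9
  1, 2, 3, 4, 5, 6, 7, 8, 9, 10

so w = (4, 6, 2, 1, 5, 10, 3, 9, 7, 8).

Rothe diagram D(w) (15 cells), 6 SE-corners (essential conditions):

[(2, 3, 0), (2, 5, 1), (3, 1, 0), (6, 3, 2), (6, 9, 5), (8, 8, 6)]


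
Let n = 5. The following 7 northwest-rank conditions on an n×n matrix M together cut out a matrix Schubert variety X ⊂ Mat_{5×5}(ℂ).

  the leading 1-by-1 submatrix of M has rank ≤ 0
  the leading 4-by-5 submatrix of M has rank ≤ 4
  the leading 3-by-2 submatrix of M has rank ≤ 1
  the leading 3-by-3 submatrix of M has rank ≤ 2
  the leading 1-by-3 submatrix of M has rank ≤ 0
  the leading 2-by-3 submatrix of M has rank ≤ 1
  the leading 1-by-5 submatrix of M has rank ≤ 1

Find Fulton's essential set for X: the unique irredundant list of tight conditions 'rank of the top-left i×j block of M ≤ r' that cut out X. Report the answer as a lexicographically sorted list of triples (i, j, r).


Recovering R(i,j) via the rank-extension bound from the 7 conditions:

  R[1]: 0 0 0 1 1
  R[2]: 1 1 1 2 2
  R[3]: 1 1 2 3 3
  R[4]: 1 2 3 4 4
  R[5]: 1 2 3 4 5

reading off 1-entries of Δ²R: w = (4, 1, 3, 2, 5).

D(w) has 4 cells with 2 SE-corners; essential set:

[(1, 3, 0), (3, 2, 1)]


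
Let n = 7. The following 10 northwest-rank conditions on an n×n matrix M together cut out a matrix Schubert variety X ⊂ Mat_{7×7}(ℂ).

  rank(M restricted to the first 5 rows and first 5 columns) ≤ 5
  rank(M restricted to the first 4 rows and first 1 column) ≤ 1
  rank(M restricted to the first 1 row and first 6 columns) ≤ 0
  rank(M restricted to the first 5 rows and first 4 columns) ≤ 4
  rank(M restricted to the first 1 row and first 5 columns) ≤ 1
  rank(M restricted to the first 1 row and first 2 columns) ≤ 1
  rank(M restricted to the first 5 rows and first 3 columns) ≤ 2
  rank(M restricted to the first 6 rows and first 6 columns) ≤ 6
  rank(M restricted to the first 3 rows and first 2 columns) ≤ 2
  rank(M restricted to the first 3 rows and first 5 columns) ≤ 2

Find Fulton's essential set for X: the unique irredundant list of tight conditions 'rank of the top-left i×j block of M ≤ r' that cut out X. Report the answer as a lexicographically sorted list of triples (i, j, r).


Computing R[i][j] = min implied NW-rank bound (n=7, 10 conditions):

  row 1: 0 0 0 0 0 0 1
  row 2: 1 1 1 1 1 1 2
  row 3: 1 2 2 2 2 2 3
  row 4: 1 2 2 3 3 3 4
  row 5: 1 2 2 3 4 4 5
  row 6: 1 2 3 4 5 5 6
  row 7: 1 2 3 4 5 6 7

second differences of R give the permutation w = (7, 1, 2, 4, 5, 3, 6).

2 SE-corners of the 8-cell Rothe diagram give Ess(w):

[(1, 6, 0), (5, 3, 2)]


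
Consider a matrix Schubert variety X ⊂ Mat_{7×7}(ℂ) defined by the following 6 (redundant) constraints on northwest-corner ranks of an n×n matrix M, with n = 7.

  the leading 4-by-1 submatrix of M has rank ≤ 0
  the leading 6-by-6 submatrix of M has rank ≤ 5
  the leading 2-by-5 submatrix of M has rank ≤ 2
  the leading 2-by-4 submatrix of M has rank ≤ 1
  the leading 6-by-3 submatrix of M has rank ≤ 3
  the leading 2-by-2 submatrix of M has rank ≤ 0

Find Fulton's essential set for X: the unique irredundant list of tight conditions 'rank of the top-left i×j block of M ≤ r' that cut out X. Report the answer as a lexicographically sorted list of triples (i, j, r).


The tightest implied rank at each (i,j), from the 6 conditions:

  R[1]: 0, 0, 1, 1, 1, 1, 1
  R[2]: 0, 0, 1, 1, 2, 2, 2
  R[3]: 0, 1, 2, 2, 3, 3, 3
  R[4]: 0, 1, 2, 3, 4, 4, 4
  R[5]: 1, 2, 3, 4, 5, 5, 5
  R[6]: 1, 2, 3, 4, 5, 5, 6
  R[7]: 1, 2, 3, 4, 5, 6, 7

so w = (3, 5, 2, 4, 1, 7, 6).

|D(w)|=8, |Ess(w)|=4:

[(2, 2, 0), (2, 4, 1), (4, 1, 0), (6, 6, 5)]


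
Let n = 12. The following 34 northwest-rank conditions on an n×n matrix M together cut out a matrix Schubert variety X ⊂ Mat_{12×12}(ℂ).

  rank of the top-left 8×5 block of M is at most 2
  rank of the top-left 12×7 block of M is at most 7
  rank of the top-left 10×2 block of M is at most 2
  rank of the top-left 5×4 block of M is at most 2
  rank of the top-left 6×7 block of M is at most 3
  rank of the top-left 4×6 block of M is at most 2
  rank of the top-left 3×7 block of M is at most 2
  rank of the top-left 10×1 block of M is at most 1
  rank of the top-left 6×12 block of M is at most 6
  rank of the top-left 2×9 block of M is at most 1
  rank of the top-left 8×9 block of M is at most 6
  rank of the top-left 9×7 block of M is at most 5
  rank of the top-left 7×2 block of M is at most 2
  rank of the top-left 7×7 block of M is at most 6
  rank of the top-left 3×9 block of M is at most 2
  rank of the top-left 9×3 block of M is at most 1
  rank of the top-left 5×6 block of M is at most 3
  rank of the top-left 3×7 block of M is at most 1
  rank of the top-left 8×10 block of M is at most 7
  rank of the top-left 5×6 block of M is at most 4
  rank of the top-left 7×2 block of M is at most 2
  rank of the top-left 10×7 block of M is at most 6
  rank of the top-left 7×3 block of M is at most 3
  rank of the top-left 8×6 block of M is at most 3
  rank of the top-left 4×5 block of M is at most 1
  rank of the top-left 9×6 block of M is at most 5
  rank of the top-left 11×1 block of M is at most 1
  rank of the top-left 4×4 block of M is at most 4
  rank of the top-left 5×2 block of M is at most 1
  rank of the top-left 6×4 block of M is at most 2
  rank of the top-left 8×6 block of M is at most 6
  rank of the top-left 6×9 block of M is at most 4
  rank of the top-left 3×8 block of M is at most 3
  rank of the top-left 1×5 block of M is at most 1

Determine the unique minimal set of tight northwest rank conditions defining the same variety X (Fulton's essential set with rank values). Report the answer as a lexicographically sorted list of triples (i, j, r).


Rank table r_w(12×12) implied by the 34 constraints:

  i=1: 1, 1, 1, 1, 1, 1, 1, 1, 1, 1, 1, 1
  i=2: 1, 1, 1, 1, 1, 1, 1, 1, 1, 2, 2, 2
  i=3: 1, 1, 1, 1, 1, 1, 1, 2, 2, 3, 3, 3
  i=4: 1, 1, 1, 1, 1, 2, 2, 3, 3, 4, 4, 4
  i=5: 1, 1, 1, 2, 2, 3, 3, 4, 4, 5, 5, 5
  i=6: 1, 1, 1, 2, 2, 3, 3, 4, 4, 5, 6, 6
  i=7: 1, 1, 1, 2, 2, 3, 4, 5, 5, 6, 7, 7
  i=8: 1, 1, 1, 2, 2, 3, 4, 5, 6, 7, 8, 8
  i=9: 1, 1, 1, 2, 3, 4, 5, 6, 7, 8, 9, 9
  i=10: 1, 2, 2, 3, 4, 5, 6, 7, 8, 9, 10, 10
  i=11: 1, 2, 3, 4, 5, 6, 7, 8, 9, 10, 11, 11
  i=12: 1, 2, 3, 4, 5, 6, 7, 8, 9, 10, 11, 12

giving w = (1, 10, 8, 6, 4, 11, 7, 9, 5, 2, 3, 12) via Δ²R.

ℓ(w)=33; the 7 essential cells (i,j,r):

[(2, 9, 1), (3, 7, 1), (4, 5, 1), (6, 7, 3), (6, 9, 4), (8, 5, 2), (9, 3, 1)]


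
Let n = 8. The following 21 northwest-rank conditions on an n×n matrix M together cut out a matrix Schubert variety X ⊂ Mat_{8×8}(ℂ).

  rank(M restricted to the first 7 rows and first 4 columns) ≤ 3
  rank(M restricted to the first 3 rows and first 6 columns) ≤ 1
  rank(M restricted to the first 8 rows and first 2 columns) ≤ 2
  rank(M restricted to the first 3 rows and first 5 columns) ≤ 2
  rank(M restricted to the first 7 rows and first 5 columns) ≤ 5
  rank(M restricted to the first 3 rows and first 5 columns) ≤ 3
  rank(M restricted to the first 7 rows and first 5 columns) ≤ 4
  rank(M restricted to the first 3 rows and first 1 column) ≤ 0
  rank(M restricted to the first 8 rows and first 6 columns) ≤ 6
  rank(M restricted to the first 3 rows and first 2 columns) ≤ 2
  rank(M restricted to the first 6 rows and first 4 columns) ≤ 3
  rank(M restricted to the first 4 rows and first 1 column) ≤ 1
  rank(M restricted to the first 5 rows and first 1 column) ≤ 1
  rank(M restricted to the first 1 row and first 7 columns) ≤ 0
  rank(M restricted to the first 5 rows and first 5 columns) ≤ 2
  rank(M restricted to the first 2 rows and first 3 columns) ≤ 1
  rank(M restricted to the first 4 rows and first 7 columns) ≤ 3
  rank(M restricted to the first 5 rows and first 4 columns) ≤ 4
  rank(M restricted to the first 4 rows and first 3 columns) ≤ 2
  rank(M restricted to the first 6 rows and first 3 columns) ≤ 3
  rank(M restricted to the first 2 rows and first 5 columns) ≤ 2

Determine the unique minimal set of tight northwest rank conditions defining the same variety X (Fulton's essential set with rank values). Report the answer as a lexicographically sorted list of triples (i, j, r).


Propagating the 21 rank bounds to every northwest block:

  row 1: 0 | 0 | 0 | 0 | 0 | 0 | 0 | 1
  row 2: 0 | 1 | 1 | 1 | 1 | 1 | 1 | 2
  row 3: 0 | 1 | 1 | 1 | 1 | 1 | 2 | 3
  row 4: 1 | 2 | 2 | 2 | 2 | 2 | 3 | 4
  row 5: 1 | 2 | 2 | 2 | 2 | 3 | 4 | 5
  row 6: 1 | 2 | 3 | 3 | 3 | 4 | 5 | 6
  row 7: 1 | 2 | 3 | 3 | 4 | 5 | 6 | 7
  row 8: 1 | 2 | 3 | 4 | 5 | 6 | 7 | 8

reading off 1-entries of Δ²R: w = (8, 2, 7, 1, 6, 3, 5, 4).

Fulton essential set (5 of the 17 Rothe cells):

[(1, 7, 0), (3, 1, 0), (3, 6, 1), (5, 5, 2), (7, 4, 3)]


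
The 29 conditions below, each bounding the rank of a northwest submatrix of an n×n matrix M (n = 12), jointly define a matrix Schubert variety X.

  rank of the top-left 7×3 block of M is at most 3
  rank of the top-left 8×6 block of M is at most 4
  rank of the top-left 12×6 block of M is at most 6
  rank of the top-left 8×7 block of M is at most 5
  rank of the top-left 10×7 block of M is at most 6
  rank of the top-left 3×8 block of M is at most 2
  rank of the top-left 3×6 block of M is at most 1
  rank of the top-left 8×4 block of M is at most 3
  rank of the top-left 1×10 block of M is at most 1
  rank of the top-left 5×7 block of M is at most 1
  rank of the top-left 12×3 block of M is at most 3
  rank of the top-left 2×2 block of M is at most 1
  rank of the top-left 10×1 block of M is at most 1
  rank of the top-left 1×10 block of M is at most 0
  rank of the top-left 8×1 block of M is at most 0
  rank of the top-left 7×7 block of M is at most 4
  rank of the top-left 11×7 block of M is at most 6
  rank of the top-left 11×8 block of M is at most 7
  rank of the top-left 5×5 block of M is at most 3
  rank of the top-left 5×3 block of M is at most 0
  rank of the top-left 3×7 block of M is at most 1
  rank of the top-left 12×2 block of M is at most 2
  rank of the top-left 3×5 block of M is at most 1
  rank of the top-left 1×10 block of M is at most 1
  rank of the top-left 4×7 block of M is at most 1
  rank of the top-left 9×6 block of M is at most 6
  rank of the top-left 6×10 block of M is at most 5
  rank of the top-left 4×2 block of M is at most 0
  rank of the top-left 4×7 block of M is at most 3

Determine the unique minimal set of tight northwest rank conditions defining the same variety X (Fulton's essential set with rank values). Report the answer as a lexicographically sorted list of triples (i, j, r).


Reconstructing r_w from the 29 given conditions:

  row 1: 0  0  0  0  0  0  0  0  0  0  1  1
  row 2: 0  0  0  1  1  1  1  1  1  1  2  2
  row 3: 0  0  0  1  1  1  1  2  2  2  3  3
  row 4: 0  0  0  1  1  1  1  2  3  3  4  4
  row 5: 0  0  0  1  1  1  1  2  3  4  5  5
  row 6: 0  1  1  2  2  2  2  3  4  5  6  6
  row 7: 0  1  2  3  3  3  3  4  5  6  7  7
  row 8: 0  1  2  3  4  4  4  5  6  7  8  8
  row 9: 1  2  3  4  5  5  5  6  7  8  9  9
  row 10: 1  2  3  4  5  6  6  7  8  9  10  10
  row 11: 1  2  3  4  5  6  6  7  8  9  10  11
  row 12: 1  2  3  4  5  6  7  8  9  10  11  12

the unique w with this rank table is (11, 4, 8, 9, 10, 2, 3, 5, 1, 6, 12, 7).

ℓ(w)=35; the 5 essential cells (i,j,r):

[(1, 10, 0), (5, 3, 0), (5, 7, 1), (8, 1, 0), (11, 7, 6)]


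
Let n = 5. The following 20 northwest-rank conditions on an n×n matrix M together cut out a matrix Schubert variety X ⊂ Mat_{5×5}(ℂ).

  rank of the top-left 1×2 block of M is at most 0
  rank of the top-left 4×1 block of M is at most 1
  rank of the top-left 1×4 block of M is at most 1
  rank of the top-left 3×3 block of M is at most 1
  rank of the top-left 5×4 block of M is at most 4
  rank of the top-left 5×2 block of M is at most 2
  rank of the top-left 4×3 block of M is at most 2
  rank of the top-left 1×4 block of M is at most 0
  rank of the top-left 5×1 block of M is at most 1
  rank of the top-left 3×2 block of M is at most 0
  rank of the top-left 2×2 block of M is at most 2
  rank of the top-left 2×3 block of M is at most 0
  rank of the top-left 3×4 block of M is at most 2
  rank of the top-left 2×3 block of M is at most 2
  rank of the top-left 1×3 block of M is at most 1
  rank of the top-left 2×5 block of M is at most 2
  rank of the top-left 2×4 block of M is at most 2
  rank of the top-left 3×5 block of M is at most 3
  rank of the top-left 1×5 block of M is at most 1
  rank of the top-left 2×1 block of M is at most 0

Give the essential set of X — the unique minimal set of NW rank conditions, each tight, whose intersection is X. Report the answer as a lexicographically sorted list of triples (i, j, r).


Recovering R(i,j) via the rank-extension bound from the 20 conditions:

  i=1: 0  0  0  0  1
  i=2: 0  0  0  1  2
  i=3: 0  0  1  2  3
  i=4: 1  1  2  3  4
  i=5: 1  2  3  4  5

reading off 1-entries of Δ²R: w = (5, 4, 3, 1, 2).

D(w) has 9 cells with 3 SE-corners; essential set:

[(1, 4, 0), (2, 3, 0), (3, 2, 0)]


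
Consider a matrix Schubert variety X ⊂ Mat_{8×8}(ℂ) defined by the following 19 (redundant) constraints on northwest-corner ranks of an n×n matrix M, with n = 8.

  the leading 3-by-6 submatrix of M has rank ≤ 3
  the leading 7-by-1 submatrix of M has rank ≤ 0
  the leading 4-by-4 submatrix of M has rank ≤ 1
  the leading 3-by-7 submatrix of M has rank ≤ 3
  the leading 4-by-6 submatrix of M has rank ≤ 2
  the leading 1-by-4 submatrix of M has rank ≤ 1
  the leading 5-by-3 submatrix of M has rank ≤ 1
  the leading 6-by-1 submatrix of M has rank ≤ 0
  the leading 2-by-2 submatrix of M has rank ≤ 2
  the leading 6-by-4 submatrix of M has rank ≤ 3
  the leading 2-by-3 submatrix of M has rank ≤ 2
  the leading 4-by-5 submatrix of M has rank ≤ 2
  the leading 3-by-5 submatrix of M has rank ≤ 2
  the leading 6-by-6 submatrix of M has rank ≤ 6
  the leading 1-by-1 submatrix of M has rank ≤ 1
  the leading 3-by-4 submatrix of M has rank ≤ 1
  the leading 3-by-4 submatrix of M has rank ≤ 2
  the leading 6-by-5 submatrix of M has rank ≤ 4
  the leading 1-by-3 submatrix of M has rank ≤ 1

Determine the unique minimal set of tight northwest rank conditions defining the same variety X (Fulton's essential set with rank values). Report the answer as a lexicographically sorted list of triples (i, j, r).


Rank table r_w(8×8) implied by the 19 constraints:

  i=1: 0, 1, 1, 1, 1, 1, 1, 1
  i=2: 0, 1, 1, 1, 2, 2, 2, 2
  i=3: 0, 1, 1, 1, 2, 2, 3, 3
  i=4: 0, 1, 1, 1, 2, 2, 3, 4
  i=5: 0, 1, 1, 2, 3, 3, 4, 5
  i=6: 0, 1, 2, 3, 4, 4, 5, 6
  i=7: 0, 1, 2, 3, 4, 5, 6, 7
  i=8: 1, 2, 3, 4, 5, 6, 7, 8

so w = (2, 5, 7, 8, 4, 3, 6, 1).

Fulton essential set (4 of the 16 Rothe cells):

[(4, 4, 1), (4, 6, 2), (5, 3, 1), (7, 1, 0)]


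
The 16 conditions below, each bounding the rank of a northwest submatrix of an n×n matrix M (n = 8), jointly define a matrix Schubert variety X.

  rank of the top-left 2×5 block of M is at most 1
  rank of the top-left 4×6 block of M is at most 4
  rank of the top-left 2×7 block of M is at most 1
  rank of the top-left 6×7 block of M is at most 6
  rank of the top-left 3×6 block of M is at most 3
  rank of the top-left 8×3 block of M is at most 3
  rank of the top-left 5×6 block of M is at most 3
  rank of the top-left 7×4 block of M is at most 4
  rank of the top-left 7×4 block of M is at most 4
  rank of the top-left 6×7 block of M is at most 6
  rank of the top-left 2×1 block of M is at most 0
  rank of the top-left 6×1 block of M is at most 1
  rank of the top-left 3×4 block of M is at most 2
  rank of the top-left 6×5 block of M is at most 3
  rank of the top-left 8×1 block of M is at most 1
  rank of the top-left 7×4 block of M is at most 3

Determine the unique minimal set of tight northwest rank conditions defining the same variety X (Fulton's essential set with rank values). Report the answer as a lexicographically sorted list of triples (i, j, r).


The tightest implied rank at each (i,j), from the 16 conditions:

  R[1]: 0, 1, 1, 1, 1, 1, 1, 1
  R[2]: 0, 1, 1, 1, 1, 1, 1, 2
  R[3]: 1, 2, 2, 2, 2, 2, 2, 3
  R[4]: 1, 2, 3, 3, 3, 3, 3, 4
  R[5]: 1, 2, 3, 3, 3, 3, 4, 5
  R[6]: 1, 2, 3, 3, 3, 4, 5, 6
  R[7]: 1, 2, 3, 3, 4, 5, 6, 7
  R[8]: 1, 2, 3, 4, 5, 6, 7, 8

reading off 1-entries of Δ²R: w = (2, 8, 1, 3, 7, 6, 5, 4).

Fulton essential set (5 of the 13 Rothe cells):

[(2, 1, 0), (2, 7, 1), (5, 6, 3), (6, 5, 3), (7, 4, 3)]


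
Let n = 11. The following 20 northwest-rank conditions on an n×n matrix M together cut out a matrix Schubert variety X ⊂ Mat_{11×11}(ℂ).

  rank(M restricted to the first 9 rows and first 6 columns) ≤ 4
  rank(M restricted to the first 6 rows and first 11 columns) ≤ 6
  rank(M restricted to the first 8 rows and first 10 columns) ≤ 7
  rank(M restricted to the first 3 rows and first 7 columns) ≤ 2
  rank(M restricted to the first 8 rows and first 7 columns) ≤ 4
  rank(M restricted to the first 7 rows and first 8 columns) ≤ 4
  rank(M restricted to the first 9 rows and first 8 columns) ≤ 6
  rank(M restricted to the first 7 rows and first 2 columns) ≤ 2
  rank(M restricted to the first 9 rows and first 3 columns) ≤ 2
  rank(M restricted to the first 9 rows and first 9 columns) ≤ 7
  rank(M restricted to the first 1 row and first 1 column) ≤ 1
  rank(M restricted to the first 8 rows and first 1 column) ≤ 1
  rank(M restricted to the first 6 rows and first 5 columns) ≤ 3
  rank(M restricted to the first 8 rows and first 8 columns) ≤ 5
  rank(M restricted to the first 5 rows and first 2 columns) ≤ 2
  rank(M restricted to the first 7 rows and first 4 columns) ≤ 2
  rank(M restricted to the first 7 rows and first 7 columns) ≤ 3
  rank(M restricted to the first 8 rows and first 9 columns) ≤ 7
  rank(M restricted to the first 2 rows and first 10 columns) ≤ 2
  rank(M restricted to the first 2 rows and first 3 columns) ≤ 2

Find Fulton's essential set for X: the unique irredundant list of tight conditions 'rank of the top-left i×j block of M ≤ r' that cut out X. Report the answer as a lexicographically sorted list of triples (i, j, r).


Rank table r_w(11×11) implied by the 20 constraints:

  row 1: 1, 1, 1, 1, 1, 1, 1, 1, 1, 1, 1
  row 2: 1, 2, 2, 2, 2, 2, 2, 2, 2, 2, 2
  row 3: 1, 2, 2, 2, 2, 2, 2, 3, 3, 3, 3
  row 4: 1, 2, 2, 2, 3, 3, 3, 4, 4, 4, 4
  row 5: 1, 2, 2, 2, 3, 3, 3, 4, 5, 5, 5
  row 6: 1, 2, 2, 2, 3, 3, 3, 4, 5, 6, 6
  row 7: 1, 2, 2, 2, 3, 3, 3, 4, 5, 6, 7
  row 8: 1, 2, 2, 3, 4, 4, 4, 5, 6, 7, 8
  row 9: 1, 2, 2, 3, 4, 4, 5, 6, 7, 8, 9
  row 10: 1, 2, 3, 4, 5, 5, 6, 7, 8, 9, 10
  row 11: 1, 2, 3, 4, 5, 6, 7, 8, 9, 10, 11

reading off 1-entries of Δ²R: w = (1, 2, 8, 5, 9, 10, 11, 4, 7, 3, 6).

|D(w)|=22, |Ess(w)|=5:

[(3, 7, 2), (7, 4, 2), (7, 7, 3), (9, 3, 2), (9, 6, 4)]


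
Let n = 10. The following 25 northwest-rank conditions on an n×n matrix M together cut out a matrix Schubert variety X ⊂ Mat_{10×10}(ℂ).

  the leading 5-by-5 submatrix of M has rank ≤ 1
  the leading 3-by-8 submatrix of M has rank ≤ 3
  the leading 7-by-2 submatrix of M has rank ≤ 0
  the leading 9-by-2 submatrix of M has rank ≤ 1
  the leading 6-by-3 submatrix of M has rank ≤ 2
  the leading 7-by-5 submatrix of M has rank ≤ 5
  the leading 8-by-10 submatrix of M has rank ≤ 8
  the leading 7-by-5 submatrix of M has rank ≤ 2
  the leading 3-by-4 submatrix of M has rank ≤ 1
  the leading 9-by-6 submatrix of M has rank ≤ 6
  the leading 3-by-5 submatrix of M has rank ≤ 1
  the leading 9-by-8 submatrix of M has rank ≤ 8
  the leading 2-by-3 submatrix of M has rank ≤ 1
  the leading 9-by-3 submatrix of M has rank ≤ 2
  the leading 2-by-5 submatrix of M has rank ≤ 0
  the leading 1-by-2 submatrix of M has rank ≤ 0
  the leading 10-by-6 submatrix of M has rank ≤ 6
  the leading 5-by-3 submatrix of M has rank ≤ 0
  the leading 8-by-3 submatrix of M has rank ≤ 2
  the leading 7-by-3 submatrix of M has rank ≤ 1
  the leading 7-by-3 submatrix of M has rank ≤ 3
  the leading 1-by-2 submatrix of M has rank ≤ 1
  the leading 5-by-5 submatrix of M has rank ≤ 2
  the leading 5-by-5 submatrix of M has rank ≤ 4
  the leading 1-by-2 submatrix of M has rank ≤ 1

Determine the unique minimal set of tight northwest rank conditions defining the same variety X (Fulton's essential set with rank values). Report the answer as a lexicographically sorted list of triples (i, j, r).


Computing R[i][j] = min implied NW-rank bound (n=10, 25 conditions):

  i=1: 0 0 0 0 0 1 1 1 1 1
  i=2: 0 0 0 0 0 1 2 2 2 2
  i=3: 0 0 0 1 1 2 3 3 3 3
  i=4: 0 0 0 1 1 2 3 4 4 4
  i=5: 0 0 0 1 1 2 3 4 5 5
  i=6: 0 0 1 2 2 3 4 5 6 6
  i=7: 0 0 1 2 2 3 4 5 6 7
  i=8: 1 1 2 3 3 4 5 6 7 8
  i=9: 1 1 2 3 4 5 6 7 8 9
  i=10: 1 2 3 4 5 6 7 8 9 10

second differences of R give the permutation w = (6, 7, 4, 8, 9, 3, 10, 1, 5, 2).

|D(w)|=27, |Ess(w)|=6:

[(2, 5, 0), (5, 3, 0), (5, 5, 1), (7, 2, 0), (7, 5, 2), (9, 2, 1)]


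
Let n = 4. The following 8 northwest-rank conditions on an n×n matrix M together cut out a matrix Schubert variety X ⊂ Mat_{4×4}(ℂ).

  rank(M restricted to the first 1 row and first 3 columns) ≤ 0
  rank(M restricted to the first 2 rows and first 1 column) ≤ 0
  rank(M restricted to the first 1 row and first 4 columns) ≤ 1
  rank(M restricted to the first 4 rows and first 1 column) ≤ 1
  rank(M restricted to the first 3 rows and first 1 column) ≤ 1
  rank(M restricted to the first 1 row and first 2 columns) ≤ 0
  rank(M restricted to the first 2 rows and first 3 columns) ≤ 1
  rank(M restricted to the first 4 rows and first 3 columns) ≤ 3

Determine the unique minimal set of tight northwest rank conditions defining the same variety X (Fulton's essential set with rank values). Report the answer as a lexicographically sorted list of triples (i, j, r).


The tightest implied rank at each (i,j), from the 8 conditions:

  R[1]: 0 | 0 | 0 | 1
  R[2]: 0 | 1 | 1 | 2
  R[3]: 1 | 2 | 2 | 3
  R[4]: 1 | 2 | 3 | 4

reading off 1-entries of Δ²R: w = (4, 2, 1, 3).

D(w) has 4 cells with 2 SE-corners; essential set:

[(1, 3, 0), (2, 1, 0)]


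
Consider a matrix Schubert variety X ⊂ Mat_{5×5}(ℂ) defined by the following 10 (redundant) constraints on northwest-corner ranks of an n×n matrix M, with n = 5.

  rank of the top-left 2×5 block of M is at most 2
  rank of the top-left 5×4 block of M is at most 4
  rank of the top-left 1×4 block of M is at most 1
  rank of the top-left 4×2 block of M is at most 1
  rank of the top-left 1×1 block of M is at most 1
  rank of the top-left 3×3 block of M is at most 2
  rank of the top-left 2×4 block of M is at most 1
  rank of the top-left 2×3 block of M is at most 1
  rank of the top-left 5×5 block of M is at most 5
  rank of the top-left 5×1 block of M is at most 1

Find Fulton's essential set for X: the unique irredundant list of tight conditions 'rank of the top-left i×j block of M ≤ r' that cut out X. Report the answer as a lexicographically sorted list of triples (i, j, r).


Reconstructing r_w from the 10 given conditions:

  R[1]: 1, 1, 1, 1, 1
  R[2]: 1, 1, 1, 1, 2
  R[3]: 1, 1, 2, 2, 3
  R[4]: 1, 1, 2, 3, 4
  R[5]: 1, 2, 3, 4, 5

hence w(1..5) = (1, 5, 3, 4, 2).

|D(w)|=5, |Ess(w)|=2:

[(2, 4, 1), (4, 2, 1)]


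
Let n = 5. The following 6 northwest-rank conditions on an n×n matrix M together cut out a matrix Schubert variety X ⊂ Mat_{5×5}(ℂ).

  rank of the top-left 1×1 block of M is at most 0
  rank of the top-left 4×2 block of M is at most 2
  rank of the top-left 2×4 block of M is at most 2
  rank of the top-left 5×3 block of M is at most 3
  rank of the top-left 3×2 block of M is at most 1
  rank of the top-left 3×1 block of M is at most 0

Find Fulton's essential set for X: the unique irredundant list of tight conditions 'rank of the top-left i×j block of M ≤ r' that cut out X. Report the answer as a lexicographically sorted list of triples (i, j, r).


Computing R[i][j] = min implied NW-rank bound (n=5, 6 conditions):

  R[1]: 0, 1, 1, 1, 1
  R[2]: 0, 1, 2, 2, 2
  R[3]: 0, 1, 2, 3, 3
  R[4]: 1, 2, 3, 4, 4
  R[5]: 1, 2, 3, 4, 5

so w = (2, 3, 4, 1, 5).

Rothe diagram D(w) (3 cells), 1 SE-corner (essential condition):

[(3, 1, 0)]


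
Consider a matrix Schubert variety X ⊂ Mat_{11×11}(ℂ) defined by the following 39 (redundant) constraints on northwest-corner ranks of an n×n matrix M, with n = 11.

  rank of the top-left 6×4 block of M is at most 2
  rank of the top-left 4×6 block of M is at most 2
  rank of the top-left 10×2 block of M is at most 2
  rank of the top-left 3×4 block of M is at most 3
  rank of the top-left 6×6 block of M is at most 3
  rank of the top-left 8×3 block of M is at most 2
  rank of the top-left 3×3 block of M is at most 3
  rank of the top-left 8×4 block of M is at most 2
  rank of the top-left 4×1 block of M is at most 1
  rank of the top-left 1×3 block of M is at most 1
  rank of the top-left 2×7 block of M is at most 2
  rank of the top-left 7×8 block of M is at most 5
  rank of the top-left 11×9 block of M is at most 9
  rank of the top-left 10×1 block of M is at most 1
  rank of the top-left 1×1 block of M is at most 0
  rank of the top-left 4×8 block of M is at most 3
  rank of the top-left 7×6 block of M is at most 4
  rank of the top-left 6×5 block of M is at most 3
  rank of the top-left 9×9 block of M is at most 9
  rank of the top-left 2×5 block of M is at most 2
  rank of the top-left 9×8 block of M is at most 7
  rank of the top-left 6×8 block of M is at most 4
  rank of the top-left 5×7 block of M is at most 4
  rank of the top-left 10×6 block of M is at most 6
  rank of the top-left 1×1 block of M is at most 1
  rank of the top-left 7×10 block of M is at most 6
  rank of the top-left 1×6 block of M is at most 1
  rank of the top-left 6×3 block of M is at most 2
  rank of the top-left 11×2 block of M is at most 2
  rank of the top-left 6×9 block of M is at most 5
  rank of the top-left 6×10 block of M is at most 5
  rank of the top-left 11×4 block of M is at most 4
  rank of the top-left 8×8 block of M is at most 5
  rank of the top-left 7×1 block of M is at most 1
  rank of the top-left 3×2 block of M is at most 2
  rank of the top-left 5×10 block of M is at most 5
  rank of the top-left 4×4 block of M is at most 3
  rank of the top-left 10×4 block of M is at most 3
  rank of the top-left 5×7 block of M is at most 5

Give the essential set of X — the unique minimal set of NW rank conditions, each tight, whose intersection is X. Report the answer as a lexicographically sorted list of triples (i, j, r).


Propagating the 39 rank bounds to every northwest block:

  R[1]: 0, 1, 1, 1, 1, 1, 1, 1, 1, 1, 1
  R[2]: 1, 2, 2, 2, 2, 2, 2, 2, 2, 2, 2
  R[3]: 1, 2, 2, 2, 2, 2, 3, 3, 3, 3, 3
  R[4]: 1, 2, 2, 2, 2, 2, 3, 3, 4, 4, 4
  R[5]: 1, 2, 2, 2, 3, 3, 4, 4, 5, 5, 5
  R[6]: 1, 2, 2, 2, 3, 3, 4, 4, 5, 5, 6
  R[7]: 1, 2, 2, 2, 3, 4, 5, 5, 6, 6, 7
  R[8]: 1, 2, 2, 2, 3, 4, 5, 5, 6, 7, 8
  R[9]: 1, 2, 3, 3, 4, 5, 6, 6, 7, 8, 9
  R[10]: 1, 2, 3, 3, 4, 5, 6, 7, 8, 9, 10
  R[11]: 1, 2, 3, 4, 5, 6, 7, 8, 9, 10, 11

so w = (2, 1, 7, 9, 5, 11, 6, 10, 3, 8, 4).

Fulton essential set (9 of the 23 Rothe cells):

[(1, 1, 0), (4, 6, 2), (4, 8, 3), (6, 6, 3), (6, 8, 4), (6, 10, 5), (8, 4, 2), (8, 8, 5), (10, 4, 3)]


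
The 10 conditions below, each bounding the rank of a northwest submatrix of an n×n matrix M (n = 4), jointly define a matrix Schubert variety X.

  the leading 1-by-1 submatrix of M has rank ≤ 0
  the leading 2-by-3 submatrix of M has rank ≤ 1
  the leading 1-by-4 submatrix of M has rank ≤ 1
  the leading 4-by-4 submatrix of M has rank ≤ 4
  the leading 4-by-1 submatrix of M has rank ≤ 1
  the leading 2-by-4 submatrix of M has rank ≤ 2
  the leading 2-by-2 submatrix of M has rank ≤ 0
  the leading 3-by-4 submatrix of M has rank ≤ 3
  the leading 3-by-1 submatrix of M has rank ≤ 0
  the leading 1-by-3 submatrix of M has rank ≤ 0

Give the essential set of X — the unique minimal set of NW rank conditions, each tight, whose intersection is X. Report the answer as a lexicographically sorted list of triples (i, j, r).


Reconstructing r_w from the 10 given conditions:

  R[1]: 0 | 0 | 0 | 1
  R[2]: 0 | 0 | 1 | 2
  R[3]: 0 | 1 | 2 | 3
  R[4]: 1 | 2 | 3 | 4

hence w(1..4) = (4, 3, 2, 1).

|D(w)|=6, |Ess(w)|=3:

[(1, 3, 0), (2, 2, 0), (3, 1, 0)]


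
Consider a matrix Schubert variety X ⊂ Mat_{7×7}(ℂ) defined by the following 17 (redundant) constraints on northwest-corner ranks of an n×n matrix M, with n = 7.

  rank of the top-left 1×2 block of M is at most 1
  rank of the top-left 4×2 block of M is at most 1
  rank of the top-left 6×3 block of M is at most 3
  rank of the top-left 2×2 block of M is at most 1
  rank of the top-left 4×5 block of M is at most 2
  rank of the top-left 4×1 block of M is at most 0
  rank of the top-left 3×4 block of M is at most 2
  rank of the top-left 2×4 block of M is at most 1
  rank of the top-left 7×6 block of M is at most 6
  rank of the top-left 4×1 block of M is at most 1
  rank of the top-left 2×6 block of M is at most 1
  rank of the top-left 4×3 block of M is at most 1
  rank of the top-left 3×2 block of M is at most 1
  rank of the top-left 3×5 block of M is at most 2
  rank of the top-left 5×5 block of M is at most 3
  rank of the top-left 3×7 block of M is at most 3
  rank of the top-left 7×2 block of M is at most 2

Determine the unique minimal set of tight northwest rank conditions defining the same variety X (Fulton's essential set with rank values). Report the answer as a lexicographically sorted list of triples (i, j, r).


Computing R[i][j] = min implied NW-rank bound (n=7, 17 conditions):

  row 1: 0  1  1  1  1  1  1
  row 2: 0  1  1  1  1  1  2
  row 3: 0  1  1  2  2  2  3
  row 4: 0  1  1  2  2  3  4
  row 5: 1  2  2  3  3  4  5
  row 6: 1  2  3  4  4  5  6
  row 7: 1  2  3  4  5  6  7

reading off 1-entries of Δ²R: w = (2, 7, 4, 6, 1, 3, 5).

ℓ(w)=11; the 4 essential cells (i,j,r):

[(2, 6, 1), (4, 1, 0), (4, 3, 1), (4, 5, 2)]


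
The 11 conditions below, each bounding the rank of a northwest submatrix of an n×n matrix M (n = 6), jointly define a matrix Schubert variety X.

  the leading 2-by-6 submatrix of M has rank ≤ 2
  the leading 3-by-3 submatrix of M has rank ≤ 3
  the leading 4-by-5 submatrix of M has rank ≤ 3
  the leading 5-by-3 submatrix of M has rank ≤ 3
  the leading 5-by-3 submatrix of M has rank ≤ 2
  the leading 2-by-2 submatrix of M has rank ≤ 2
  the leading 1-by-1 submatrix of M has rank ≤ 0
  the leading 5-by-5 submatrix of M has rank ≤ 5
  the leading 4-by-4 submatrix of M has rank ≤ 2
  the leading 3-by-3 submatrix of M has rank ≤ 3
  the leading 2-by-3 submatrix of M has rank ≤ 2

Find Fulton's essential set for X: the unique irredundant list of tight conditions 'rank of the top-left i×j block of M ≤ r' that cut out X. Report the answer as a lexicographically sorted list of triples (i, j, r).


The tightest implied rank at each (i,j), from the 11 conditions:

  R[1]: 0, 1, 1, 1, 1, 1
  R[2]: 1, 2, 2, 2, 2, 2
  R[3]: 1, 2, 2, 2, 3, 3
  R[4]: 1, 2, 2, 2, 3, 4
  R[5]: 1, 2, 2, 3, 4, 5
  R[6]: 1, 2, 3, 4, 5, 6

giving w = (2, 1, 5, 6, 4, 3) via Δ²R.

ℓ(w)=6; the 3 essential cells (i,j,r):

[(1, 1, 0), (4, 4, 2), (5, 3, 2)]


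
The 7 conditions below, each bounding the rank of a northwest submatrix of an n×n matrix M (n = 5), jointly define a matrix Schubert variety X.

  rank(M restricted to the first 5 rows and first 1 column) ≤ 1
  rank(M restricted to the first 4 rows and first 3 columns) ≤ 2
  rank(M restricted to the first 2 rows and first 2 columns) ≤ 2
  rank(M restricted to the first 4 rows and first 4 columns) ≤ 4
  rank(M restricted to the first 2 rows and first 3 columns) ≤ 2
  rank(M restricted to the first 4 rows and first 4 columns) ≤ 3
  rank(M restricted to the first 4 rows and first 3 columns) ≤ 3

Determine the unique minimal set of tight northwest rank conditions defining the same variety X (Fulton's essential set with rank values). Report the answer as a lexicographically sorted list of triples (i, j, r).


The tightest implied rank at each (i,j), from the 7 conditions:

  row 1: 1 1 1 1 1
  row 2: 1 2 2 2 2
  row 3: 1 2 2 3 3
  row 4: 1 2 2 3 4
  row 5: 1 2 3 4 5

second differences of R give the permutation w = (1, 2, 4, 5, 3).

D(w) has 2 cells with 1 SE-corner; essential set:

[(4, 3, 2)]


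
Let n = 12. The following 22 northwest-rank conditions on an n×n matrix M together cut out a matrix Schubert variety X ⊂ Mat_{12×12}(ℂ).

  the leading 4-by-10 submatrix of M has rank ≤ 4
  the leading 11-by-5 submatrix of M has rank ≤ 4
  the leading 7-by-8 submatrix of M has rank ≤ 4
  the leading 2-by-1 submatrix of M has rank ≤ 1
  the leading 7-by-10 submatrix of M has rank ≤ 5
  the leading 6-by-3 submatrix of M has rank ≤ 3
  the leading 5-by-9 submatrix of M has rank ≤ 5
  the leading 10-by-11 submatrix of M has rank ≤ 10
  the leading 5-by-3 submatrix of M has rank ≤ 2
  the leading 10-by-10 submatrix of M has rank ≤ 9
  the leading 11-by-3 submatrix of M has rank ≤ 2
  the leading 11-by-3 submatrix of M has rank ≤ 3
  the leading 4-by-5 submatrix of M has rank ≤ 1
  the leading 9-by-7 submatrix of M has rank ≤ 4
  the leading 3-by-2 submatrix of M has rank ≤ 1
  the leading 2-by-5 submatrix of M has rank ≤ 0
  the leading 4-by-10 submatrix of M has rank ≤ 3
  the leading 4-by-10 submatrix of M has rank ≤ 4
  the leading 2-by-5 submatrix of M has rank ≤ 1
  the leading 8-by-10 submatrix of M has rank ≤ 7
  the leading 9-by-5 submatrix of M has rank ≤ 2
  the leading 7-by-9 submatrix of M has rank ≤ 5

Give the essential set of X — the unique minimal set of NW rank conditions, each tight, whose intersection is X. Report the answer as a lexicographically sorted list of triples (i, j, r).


The tightest implied rank at each (i,j), from the 22 conditions:

  row 1: 0  0  0  0  0  1  1  1  1  1  1  1
  row 2: 0  0  0  0  0  1  2  2  2  2  2  2
  row 3: 1  1  1  1  1  2  3  3  3  3  3  3
  row 4: 1  1  1  1  1  2  3  3  3  3  4  4
  row 5: 1  2  2  2  2  3  4  4  4  4  5  5
  row 6: 1  2  2  2  2  3  4  4  5  5  6  6
  row 7: 1  2  2  2  2  3  4  4  5  5  6  7
  row 8: 1  2  2  2  2  3  4  5  6  6  7  8
  row 9: 1  2  2  2  2  3  4  5  6  7  8  9
  row 10: 1  2  2  3  3  4  5  6  7  8  9  10
  row 11: 1  2  2  3  4  5  6  7  8  9  10  11
  row 12: 1  2  3  4  5  6  7  8  9  10  11  12

so w = (6, 7, 1, 11, 2, 9, 12, 8, 10, 4, 5, 3).

Rothe diagram D(w) (34 cells), 7 SE-corners (essential conditions):

[(2, 5, 0), (4, 5, 1), (4, 10, 3), (7, 8, 4), (7, 10, 5), (9, 5, 2), (11, 3, 2)]


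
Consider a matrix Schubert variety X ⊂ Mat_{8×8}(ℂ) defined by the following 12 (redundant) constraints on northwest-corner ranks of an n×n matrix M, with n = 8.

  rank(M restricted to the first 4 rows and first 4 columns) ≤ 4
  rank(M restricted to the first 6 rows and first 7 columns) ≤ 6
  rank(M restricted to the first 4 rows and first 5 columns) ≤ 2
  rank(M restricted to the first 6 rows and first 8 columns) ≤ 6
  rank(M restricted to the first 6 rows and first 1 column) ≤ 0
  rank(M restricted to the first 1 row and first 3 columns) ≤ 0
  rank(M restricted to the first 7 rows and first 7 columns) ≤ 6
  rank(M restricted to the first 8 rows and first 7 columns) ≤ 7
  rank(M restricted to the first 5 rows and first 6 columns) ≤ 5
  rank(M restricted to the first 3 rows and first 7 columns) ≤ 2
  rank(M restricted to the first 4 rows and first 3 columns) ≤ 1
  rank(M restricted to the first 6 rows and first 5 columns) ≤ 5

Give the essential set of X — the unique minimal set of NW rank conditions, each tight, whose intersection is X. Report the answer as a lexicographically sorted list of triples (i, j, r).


Propagating the 12 rank bounds to every northwest block:

  R[1]: 0 | 0 | 0 | 1 | 1 | 1 | 1 | 1
  R[2]: 0 | 1 | 1 | 2 | 2 | 2 | 2 | 2
  R[3]: 0 | 1 | 1 | 2 | 2 | 2 | 2 | 3
  R[4]: 0 | 1 | 1 | 2 | 2 | 3 | 3 | 4
  R[5]: 0 | 1 | 2 | 3 | 3 | 4 | 4 | 5
  R[6]: 0 | 1 | 2 | 3 | 4 | 5 | 5 | 6
  R[7]: 1 | 2 | 3 | 4 | 5 | 6 | 6 | 7
  R[8]: 1 | 2 | 3 | 4 | 5 | 6 | 7 | 8

giving w = (4, 2, 8, 6, 3, 5, 1, 7) via Δ²R.

|D(w)|=14, |Ess(w)|=5:

[(1, 3, 0), (3, 7, 2), (4, 3, 1), (4, 5, 2), (6, 1, 0)]
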